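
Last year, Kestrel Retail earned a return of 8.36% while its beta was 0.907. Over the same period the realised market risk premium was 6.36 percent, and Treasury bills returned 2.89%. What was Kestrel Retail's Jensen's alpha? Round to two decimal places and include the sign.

CAPM benchmark = R_f + β(R_m − R_f) = 2.89% + 0.907 × 6.36% = 8.65852%
α = actual − benchmark = 8.36% − 8.65852% = -0.30%

-0.30%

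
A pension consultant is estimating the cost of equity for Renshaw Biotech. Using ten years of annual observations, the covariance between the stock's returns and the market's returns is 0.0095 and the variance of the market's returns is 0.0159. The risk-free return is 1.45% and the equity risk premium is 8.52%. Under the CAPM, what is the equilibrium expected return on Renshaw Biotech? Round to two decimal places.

6.54%

β = Cov(R_i, R_m) / Var(R_m) = 0.0095 / 0.0159 = 0.5975
E(R) = R_f + β × MRP = 1.45% + 0.5975 × 8.52% = 6.54%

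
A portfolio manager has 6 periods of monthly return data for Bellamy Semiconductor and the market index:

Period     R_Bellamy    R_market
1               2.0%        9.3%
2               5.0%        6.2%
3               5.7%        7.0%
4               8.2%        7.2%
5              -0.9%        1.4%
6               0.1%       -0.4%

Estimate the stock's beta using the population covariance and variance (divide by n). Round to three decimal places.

0.627

Mean R_i = (2.0 + 5.0 + 5.7 + 8.2 − 0.9 + 0.1) / 6 = 3.3500%
Mean R_m = (9.3 + 6.2 + 7.0 + 7.2 + 1.4 − 0.4) / 6 = 5.1167%
Σ(R_i − R̄_i)(R_m − R̄_m) = 44.3950  ⇒  Cov = 44.3950 / 6 = 7.3992
Σ(R_m − R̄_m)² = 70.8083  ⇒  Var(R_m) = 70.8083 / 6 = 11.8014
β = Cov / Var(R_m) = 7.3992 / 11.8014 = 0.6270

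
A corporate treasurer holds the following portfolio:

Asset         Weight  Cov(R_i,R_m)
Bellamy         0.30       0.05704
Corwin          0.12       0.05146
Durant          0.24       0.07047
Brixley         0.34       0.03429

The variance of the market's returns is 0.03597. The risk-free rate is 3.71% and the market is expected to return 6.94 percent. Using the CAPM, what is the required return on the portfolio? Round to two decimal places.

8.37%

β_Bellamy = 0.05704 / 0.03597 = 1.5858
β_Corwin = 0.05146 / 0.03597 = 1.4306
β_Durant = 0.07047 / 0.03597 = 1.9591
β_Brixley = 0.03429 / 0.03597 = 0.9533
β_P = Σ w_i β_i = 0.30×1.5858 + 0.12×1.4306 + 0.24×1.9591 + 0.34×0.9533 = 1.4417
MRP = 6.94% − 3.71% = 3.23%
E(R_P) = R_f + β_P × MRP = 3.71% + 1.4417 × 3.23% = 8.37%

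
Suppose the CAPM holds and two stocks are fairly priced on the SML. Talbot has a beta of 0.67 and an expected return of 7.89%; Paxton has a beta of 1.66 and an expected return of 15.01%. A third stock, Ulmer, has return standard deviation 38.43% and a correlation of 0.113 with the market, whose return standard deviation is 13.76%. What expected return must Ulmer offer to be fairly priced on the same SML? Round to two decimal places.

5.34%

MRP = (15.01% − 7.89%) / (1.66 − 0.67) = 7.1919%
R_f = 7.89% − 0.67 × 7.1919% = 3.0714%
β_Ulmer = ρ·σ_i/σ_m = 0.113 × 38.43 / 13.76 = 0.3156
E(R_Ulmer) = R_f + β × MRP = 3.0714% + 0.3156 × 7.1919% = 5.34%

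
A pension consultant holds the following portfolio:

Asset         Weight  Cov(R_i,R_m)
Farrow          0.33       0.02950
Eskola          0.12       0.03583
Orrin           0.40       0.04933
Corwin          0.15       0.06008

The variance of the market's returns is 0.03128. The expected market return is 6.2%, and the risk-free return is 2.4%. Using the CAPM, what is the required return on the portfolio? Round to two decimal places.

7.60%

β_Farrow = 0.02950 / 0.03128 = 0.9431
β_Eskola = 0.03583 / 0.03128 = 1.1455
β_Orrin = 0.04933 / 0.03128 = 1.5770
β_Corwin = 0.06008 / 0.03128 = 1.9207
β_P = Σ w_i β_i = 0.33×0.9431 + 0.12×1.1455 + 0.40×1.5770 + 0.15×1.9207 = 1.3676
MRP = 6.2% − 2.4% = 3.80%
E(R_P) = R_f + β_P × MRP = 2.4% + 1.3676 × 3.8% = 7.60%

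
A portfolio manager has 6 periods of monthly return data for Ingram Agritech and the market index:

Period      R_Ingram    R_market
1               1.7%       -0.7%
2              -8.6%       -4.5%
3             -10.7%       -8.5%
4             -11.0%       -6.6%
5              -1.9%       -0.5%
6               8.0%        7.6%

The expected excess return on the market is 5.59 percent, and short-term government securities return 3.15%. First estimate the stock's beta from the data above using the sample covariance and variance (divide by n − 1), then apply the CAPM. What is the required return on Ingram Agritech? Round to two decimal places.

Mean R_i = (1.7 − 8.6 − 10.7 − 11.0 − 1.9 + 8.0) / 6 = -3.7500%
Mean R_m = (-0.7 − 4.5 − 8.5 − 6.6 − 0.5 + 7.6) / 6 = -2.2000%
Σ(R_i − R̄_i)(R_m − R̄_m) = 213.3100  ⇒  Cov = 213.3100 / 5 = 42.6620
Σ(R_m − R̄_m)² = 165.5200  ⇒  Var(R_m) = 165.5200 / 5 = 33.1040
β = Cov / Var(R_m) = 42.6620 / 33.1040 = 1.2887
E(R) = R_f + β × MRP = 3.15% + 1.2887 × 5.59% = 10.35%

10.35%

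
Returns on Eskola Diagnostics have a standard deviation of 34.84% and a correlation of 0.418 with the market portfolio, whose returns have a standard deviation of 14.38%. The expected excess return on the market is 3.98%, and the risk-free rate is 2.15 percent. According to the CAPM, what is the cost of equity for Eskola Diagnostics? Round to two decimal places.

6.18%

β = ρ × σ_i / σ_m = 0.418 × 34.84% / 14.38% = 1.0127
E(R) = 2.15% + 1.0127 × 3.98% = 6.18%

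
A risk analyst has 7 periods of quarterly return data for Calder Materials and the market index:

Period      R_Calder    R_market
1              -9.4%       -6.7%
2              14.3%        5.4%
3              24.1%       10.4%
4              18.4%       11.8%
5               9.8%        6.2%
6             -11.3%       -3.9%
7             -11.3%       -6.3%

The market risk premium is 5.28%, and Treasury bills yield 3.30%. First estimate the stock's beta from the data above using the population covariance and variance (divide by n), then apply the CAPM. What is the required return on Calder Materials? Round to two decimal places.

13.19%

Mean R_i = (-9.4 + 14.3 + 24.1 + 18.4 + 9.8 − 11.3 − 11.3) / 7 = 4.9429%
Mean R_m = (-6.7 + 5.4 + 10.4 + 11.8 + 6.2 − 3.9 − 6.3) / 7 = 2.4143%
Σ(R_i − R̄_i)(R_m − R̄_m) = 700.4457  ⇒  Cov = 700.4457 / 7 = 100.0637
Σ(R_m − R̄_m)² = 373.9886  ⇒  Var(R_m) = 373.9886 / 7 = 53.4269
β = Cov / Var(R_m) = 100.0637 / 53.4269 = 1.8729
E(R) = R_f + β × MRP = 3.30% + 1.8729 × 5.28% = 13.19%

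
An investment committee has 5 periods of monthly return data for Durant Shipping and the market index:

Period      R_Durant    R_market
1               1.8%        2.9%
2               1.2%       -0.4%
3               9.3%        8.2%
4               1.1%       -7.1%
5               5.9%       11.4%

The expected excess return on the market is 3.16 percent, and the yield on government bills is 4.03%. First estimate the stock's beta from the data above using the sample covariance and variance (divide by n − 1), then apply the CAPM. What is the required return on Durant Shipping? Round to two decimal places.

Mean R_i = (1.8 + 1.2 + 9.3 + 1.1 + 5.9) / 5 = 3.8600%
Mean R_m = (2.9 − 0.4 + 8.2 − 7.1 + 11.4) / 5 = 3.0000%
Σ(R_i − R̄_i)(R_m − R̄_m) = 82.5500  ⇒  Cov = 82.5500 / 4 = 20.6375
Σ(R_m − R̄_m)² = 211.1800  ⇒  Var(R_m) = 211.1800 / 4 = 52.7950
β = Cov / Var(R_m) = 20.6375 / 52.7950 = 0.3909
E(R) = R_f + β × MRP = 4.03% + 0.3909 × 3.16% = 5.27%

5.27%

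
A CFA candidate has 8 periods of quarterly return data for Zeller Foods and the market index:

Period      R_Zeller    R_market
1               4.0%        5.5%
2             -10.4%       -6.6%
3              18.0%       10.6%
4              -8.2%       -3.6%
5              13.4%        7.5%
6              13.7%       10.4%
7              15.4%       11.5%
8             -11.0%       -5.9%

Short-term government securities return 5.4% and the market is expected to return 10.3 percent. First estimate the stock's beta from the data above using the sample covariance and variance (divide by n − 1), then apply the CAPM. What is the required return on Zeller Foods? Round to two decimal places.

13.14%

Mean R_i = (4.0 − 10.4 + 18.0 − 8.2 + 13.4 + 13.7 + 15.4 − 11.0) / 8 = 4.3625%
Mean R_m = (5.5 − 6.6 + 10.6 − 3.6 + 7.5 + 10.4 + 11.5 − 5.9) / 8 = 3.6750%
Σ(R_i − R̄_i)(R_m − R̄_m) = 667.6825  ⇒  Cov = 667.6825 / 7 = 95.3832
Σ(R_m − R̄_m)² = 422.5550  ⇒  Var(R_m) = 422.5550 / 7 = 60.3650
β = Cov / Var(R_m) = 95.3832 / 60.3650 = 1.5801
MRP = 10.3% − 5.4% = 4.90%
E(R) = R_f + β × MRP = 5.4% + 1.5801 × 4.9% = 13.14%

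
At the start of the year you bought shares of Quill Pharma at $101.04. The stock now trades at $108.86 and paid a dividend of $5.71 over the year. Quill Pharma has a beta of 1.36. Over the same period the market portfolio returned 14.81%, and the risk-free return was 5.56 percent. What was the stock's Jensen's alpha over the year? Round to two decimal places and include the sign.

Realised HPR = (P1 + D1 − P0) / P0 = (108.86 + 5.71 − 101.04) / 101.04 = 13.53 / 101.04 = 13.3907%
MRP = 14.81% − 5.56% = 9.25%
CAPM required = R_f + β·MRP = 5.56% + 1.36 × 9.25% = 18.1400%
α = realised − required = 13.3907% − 18.1400% = -4.75%

-4.75%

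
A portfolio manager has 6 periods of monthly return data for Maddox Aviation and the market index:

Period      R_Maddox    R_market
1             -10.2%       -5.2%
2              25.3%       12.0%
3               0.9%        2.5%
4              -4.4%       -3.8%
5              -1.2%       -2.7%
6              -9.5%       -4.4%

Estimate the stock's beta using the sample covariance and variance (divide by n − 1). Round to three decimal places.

Mean R_i = (-10.2 + 25.3 + 0.9 − 4.4 − 1.2 − 9.5) / 6 = 0.1500%
Mean R_m = (-5.2 + 12.0 + 2.5 − 3.8 − 2.7 − 4.4) / 6 = -0.2667%
Σ(R_i − R̄_i)(R_m − R̄_m) = 420.8900  ⇒  Cov = 420.8900 / 5 = 84.1780
Σ(R_m − R̄_m)² = 217.9533  ⇒  Var(R_m) = 217.9533 / 5 = 43.5907
β = Cov / Var(R_m) = 84.1780 / 43.5907 = 1.9311

1.931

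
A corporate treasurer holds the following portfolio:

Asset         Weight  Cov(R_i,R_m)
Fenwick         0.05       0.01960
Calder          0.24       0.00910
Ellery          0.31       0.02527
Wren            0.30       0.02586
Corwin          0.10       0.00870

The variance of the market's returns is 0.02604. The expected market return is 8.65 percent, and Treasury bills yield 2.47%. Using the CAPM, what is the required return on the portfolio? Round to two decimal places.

7.13%

β_Fenwick = 0.01960 / 0.02604 = 0.7527
β_Calder = 0.00910 / 0.02604 = 0.3495
β_Ellery = 0.02527 / 0.02604 = 0.9704
β_Wren = 0.02586 / 0.02604 = 0.9931
β_Corwin = 0.00870 / 0.02604 = 0.3341
β_P = Σ w_i β_i = 0.05×0.7527 + 0.24×0.3495 + 0.31×0.9704 + 0.30×0.9931 + 0.10×0.3341 = 0.7537
MRP = 8.65% − 2.47% = 6.18%
E(R_P) = R_f + β_P × MRP = 2.47% + 0.7537 × 6.18% = 7.13%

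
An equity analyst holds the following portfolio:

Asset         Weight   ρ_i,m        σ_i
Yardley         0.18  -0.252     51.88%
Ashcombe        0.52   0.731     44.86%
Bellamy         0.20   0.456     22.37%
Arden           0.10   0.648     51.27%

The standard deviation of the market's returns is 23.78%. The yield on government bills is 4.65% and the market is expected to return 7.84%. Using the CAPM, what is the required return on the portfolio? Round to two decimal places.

β_Yardley = -0.252 × 51.88% / 23.78% = -0.5498
β_Ashcombe = 0.731 × 44.86% / 23.78% = 1.3790
β_Bellamy = 0.456 × 22.37% / 23.78% = 0.4290
β_Arden = 0.648 × 51.27% / 23.78% = 1.3971
β_P = Σ w_i β_i = 0.18×-0.5498 + 0.52×1.3790 + 0.20×0.4290 + 0.10×1.3971 = 0.8436
MRP = 7.84% − 4.65% = 3.19%
E(R_P) = R_f + β_P × MRP = 4.65% + 0.8436 × 3.19% = 7.34%

7.34%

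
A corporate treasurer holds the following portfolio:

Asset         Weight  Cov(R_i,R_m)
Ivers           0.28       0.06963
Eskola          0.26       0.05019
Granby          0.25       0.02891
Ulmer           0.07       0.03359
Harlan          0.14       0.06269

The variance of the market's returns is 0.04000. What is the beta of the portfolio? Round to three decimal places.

1.273

β_Ivers = 0.06963 / 0.04000 = 1.7408
β_Eskola = 0.05019 / 0.04000 = 1.2548
β_Granby = 0.02891 / 0.04000 = 0.7228
β_Ulmer = 0.03359 / 0.04000 = 0.8398
β_Harlan = 0.06269 / 0.04000 = 1.5673
β_P = Σ w_i β_i = 0.28×1.7408 + 0.26×1.2548 + 0.25×0.7228 + 0.07×0.8398 + 0.14×1.5673 = 1.2726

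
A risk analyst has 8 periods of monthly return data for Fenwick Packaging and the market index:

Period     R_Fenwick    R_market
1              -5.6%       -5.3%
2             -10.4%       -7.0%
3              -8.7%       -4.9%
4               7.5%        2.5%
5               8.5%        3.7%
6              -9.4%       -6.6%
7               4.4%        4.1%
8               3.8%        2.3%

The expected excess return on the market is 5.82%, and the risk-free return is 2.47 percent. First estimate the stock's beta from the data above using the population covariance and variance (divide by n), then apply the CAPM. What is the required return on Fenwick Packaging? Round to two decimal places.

11.67%

Mean R_i = (-5.6 − 10.4 − 8.7 + 7.5 + 8.5 − 9.4 + 4.4 + 3.8) / 8 = -1.2375%
Mean R_m = (-5.3 − 7.0 − 4.9 + 2.5 + 3.7 − 6.6 + 4.1 + 2.3) / 8 = -1.4000%
Σ(R_i − R̄_i)(R_m − R̄_m) = 270.2700  ⇒  Cov = 270.2700 / 8 = 33.7838
Σ(R_m − R̄_m)² = 171.0200  ⇒  Var(R_m) = 171.0200 / 8 = 21.3775
β = Cov / Var(R_m) = 33.7838 / 21.3775 = 1.5803
E(R) = R_f + β × MRP = 2.47% + 1.5803 × 5.82% = 11.67%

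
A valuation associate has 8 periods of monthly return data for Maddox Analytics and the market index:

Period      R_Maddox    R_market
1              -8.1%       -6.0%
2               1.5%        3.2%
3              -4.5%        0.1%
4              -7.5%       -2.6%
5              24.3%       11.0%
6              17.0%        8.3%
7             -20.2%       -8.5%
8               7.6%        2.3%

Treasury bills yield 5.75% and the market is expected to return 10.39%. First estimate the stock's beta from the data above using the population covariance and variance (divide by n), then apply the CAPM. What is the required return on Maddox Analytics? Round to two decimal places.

15.54%

Mean R_i = (-8.1 + 1.5 − 4.5 − 7.5 + 24.3 + 17.0 − 20.2 + 7.6) / 8 = 1.2625%
Mean R_m = (-6.0 + 3.2 + 0.1 − 2.6 + 11.0 + 8.3 − 8.5 + 2.3) / 8 = 0.9750%
Σ(R_i − R̄_i)(R_m − R̄_m) = 660.1825  ⇒  Cov = 660.1825 / 8 = 82.5228
Σ(R_m − R̄_m)² = 312.8350  ⇒  Var(R_m) = 312.8350 / 8 = 39.1044
β = Cov / Var(R_m) = 82.5228 / 39.1044 = 2.1103
MRP = 10.39% − 5.75% = 4.64%
E(R) = R_f + β × MRP = 5.75% + 2.1103 × 4.64% = 15.54%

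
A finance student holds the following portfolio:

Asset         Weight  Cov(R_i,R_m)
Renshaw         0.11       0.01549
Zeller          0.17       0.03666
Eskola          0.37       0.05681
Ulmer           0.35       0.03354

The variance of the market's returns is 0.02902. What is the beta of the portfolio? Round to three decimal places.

β_Renshaw = 0.01549 / 0.02902 = 0.5338
β_Zeller = 0.03666 / 0.02902 = 1.2633
β_Eskola = 0.05681 / 0.02902 = 1.9576
β_Ulmer = 0.03354 / 0.02902 = 1.1558
β_P = Σ w_i β_i = 0.11×0.5338 + 0.17×1.2633 + 0.37×1.9576 + 0.35×1.1558 = 1.4023

1.402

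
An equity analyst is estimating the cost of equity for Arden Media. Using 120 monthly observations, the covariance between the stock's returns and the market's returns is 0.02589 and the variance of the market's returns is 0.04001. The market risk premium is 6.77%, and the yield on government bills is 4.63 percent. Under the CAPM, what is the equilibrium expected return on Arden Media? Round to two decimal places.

9.01%

β = Cov(R_i, R_m) / Var(R_m) = 0.02589 / 0.04001 = 0.6471
E(R) = R_f + β × MRP = 4.63% + 0.6471 × 6.77% = 9.01%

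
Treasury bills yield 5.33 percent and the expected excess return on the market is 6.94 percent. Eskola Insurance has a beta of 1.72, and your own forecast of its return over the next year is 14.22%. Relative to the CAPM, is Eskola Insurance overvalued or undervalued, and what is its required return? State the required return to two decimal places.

Overvalued; required return 17.27%

Required return = R_f + β·MRP = 5.33% + 1.72 × 6.94% = 17.27%
Forecast 14.22% < required 17.27% → the stock plots below the SML → overvalued.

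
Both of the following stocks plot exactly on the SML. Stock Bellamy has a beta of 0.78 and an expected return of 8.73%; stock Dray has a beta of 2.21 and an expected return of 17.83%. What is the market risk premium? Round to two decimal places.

6.36%

Both satisfy E(R) = R_f + β·MRP, so the slope of the SML is
MRP = (17.83% − 8.73%) / (2.21 − 0.78) = 9.10% / 1.43 = 6.3636%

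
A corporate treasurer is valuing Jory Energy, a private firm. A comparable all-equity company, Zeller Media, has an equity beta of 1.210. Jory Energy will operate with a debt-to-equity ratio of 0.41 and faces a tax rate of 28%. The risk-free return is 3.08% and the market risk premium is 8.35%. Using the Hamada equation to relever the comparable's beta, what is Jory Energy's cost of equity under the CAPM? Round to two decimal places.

β_L = β_U × [1 + (1 − t)(D/E)] = 1.210 × [1 + (1 − 0.28) × 0.41]
    = 1.210 × [1 + 0.72 × 0.41] = 1.210 × 1.2952 = 1.5672
E(R) = R_f + β_L × MRP = 3.08% + 1.5672 × 8.35% = 16.17%

16.17%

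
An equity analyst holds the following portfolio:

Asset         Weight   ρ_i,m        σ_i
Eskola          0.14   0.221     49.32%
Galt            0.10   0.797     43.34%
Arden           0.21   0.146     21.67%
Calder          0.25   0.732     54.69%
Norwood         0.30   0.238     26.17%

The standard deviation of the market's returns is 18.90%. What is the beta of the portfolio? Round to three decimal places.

β_Eskola = 0.221 × 49.32% / 18.90% = 0.5767
β_Galt = 0.797 × 43.34% / 18.90% = 1.8276
β_Arden = 0.146 × 21.67% / 18.90% = 0.1674
β_Calder = 0.732 × 54.69% / 18.90% = 2.1182
β_Norwood = 0.238 × 26.17% / 18.90% = 0.3295
β_P = Σ w_i β_i = 0.14×0.5767 + 0.10×1.8276 + 0.21×0.1674 + 0.25×2.1182 + 0.30×0.3295 = 0.9271

0.927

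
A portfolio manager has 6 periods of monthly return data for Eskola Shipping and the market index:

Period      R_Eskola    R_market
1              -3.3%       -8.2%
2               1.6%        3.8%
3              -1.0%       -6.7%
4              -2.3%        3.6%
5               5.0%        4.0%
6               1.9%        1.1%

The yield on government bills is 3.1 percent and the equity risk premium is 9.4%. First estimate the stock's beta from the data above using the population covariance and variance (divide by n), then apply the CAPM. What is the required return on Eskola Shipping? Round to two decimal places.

Mean R_i = (-3.3 + 1.6 − 1.0 − 2.3 + 5.0 + 1.9) / 6 = 0.3167%
Mean R_m = (-8.2 + 3.8 − 6.7 + 3.6 + 4.0 + 1.1) / 6 = -0.4000%
Σ(R_i − R̄_i)(R_m − R̄_m) = 54.4100  ⇒  Cov = 54.4100 / 6 = 9.0683
Σ(R_m − R̄_m)² = 155.7800  ⇒  Var(R_m) = 155.7800 / 6 = 25.9633
β = Cov / Var(R_m) = 9.0683 / 25.9633 = 0.3493
E(R) = R_f + β × MRP = 3.1% + 0.3493 × 9.4% = 6.38%

6.38%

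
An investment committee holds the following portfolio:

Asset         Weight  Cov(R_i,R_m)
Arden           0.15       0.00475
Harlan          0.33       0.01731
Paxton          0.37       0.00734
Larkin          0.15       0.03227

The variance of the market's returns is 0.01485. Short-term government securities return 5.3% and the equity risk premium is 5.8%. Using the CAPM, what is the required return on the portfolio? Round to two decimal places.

β_Arden = 0.00475 / 0.01485 = 0.3199
β_Harlan = 0.01731 / 0.01485 = 1.1657
β_Paxton = 0.00734 / 0.01485 = 0.4943
β_Larkin = 0.03227 / 0.01485 = 2.1731
β_P = Σ w_i β_i = 0.15×0.3199 + 0.33×1.1657 + 0.37×0.4943 + 0.15×2.1731 = 0.9415
E(R_P) = R_f + β_P × MRP = 5.3% + 0.9415 × 5.8% = 10.76%

10.76%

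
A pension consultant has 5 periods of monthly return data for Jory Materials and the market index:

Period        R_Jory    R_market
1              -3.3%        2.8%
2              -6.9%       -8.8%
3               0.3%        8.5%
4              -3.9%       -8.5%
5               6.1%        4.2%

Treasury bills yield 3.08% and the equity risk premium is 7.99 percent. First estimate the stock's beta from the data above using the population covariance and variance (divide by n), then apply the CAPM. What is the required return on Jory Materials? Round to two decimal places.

Mean R_i = (-3.3 − 6.9 + 0.3 − 3.9 + 6.1) / 5 = -1.5400%
Mean R_m = (2.8 − 8.8 + 8.5 − 8.5 + 4.2) / 5 = -0.3600%
Σ(R_i − R̄_i)(R_m − R̄_m) = 110.0280  ⇒  Cov = 110.0280 / 5 = 22.0056
Σ(R_m − R̄_m)² = 246.7720  ⇒  Var(R_m) = 246.7720 / 5 = 49.3544
β = Cov / Var(R_m) = 22.0056 / 49.3544 = 0.4459
E(R) = R_f + β × MRP = 3.08% + 0.4459 × 7.99% = 6.64%

6.64%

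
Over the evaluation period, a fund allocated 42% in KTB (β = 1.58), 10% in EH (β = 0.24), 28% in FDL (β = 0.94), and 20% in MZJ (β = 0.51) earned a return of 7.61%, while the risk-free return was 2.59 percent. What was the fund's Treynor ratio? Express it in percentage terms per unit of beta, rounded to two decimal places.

4.77%

β_P = 0.42×1.58 + 0.10×0.24 + 0.28×0.94 + 0.20×0.51 = 1.0528
Treynor = (R_P − R_f) / β_P = (7.61% − 2.59%) / 1.0528 = 5.02% / 1.0528 = 4.77%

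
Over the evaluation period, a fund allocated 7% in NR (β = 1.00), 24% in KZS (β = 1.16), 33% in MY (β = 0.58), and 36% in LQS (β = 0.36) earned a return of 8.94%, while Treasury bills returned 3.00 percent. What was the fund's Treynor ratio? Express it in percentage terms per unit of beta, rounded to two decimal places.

8.87%

β_P = 0.07×1.00 + 0.24×1.16 + 0.33×0.58 + 0.36×0.36 = 0.6694
Treynor = (R_P − R_f) / β_P = (8.94% − 3.00%) / 0.6694 = 5.94% / 0.6694 = 8.87%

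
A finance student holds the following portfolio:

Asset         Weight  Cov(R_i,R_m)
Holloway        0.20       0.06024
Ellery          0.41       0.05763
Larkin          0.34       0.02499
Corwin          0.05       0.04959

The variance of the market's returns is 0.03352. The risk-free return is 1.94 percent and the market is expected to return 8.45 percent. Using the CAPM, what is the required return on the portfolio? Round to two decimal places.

β_Holloway = 0.06024 / 0.03352 = 1.7971
β_Ellery = 0.05763 / 0.03352 = 1.7193
β_Larkin = 0.02499 / 0.03352 = 0.7455
β_Corwin = 0.04959 / 0.03352 = 1.4794
β_P = Σ w_i β_i = 0.20×1.7971 + 0.41×1.7193 + 0.34×0.7455 + 0.05×1.4794 = 1.3918
MRP = 8.45% − 1.94% = 6.51%
E(R_P) = R_f + β_P × MRP = 1.94% + 1.3918 × 6.51% = 11.00%

11.00%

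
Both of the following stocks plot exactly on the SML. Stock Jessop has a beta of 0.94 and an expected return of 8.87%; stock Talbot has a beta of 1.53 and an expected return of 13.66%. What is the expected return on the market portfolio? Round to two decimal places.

Both satisfy E(R) = R_f + β·MRP, so the slope of the SML is
MRP = (13.66% − 8.87%) / (1.53 − 0.94) = 4.79% / 0.59 = 8.1186%
R_f = E(R_Jessop) − β_Jessop·MRP = 8.87% − 0.94 × 8.1186% = 1.2385%
E(R_m) = R_f + MRP = 1.2385% + 8.1186% = 9.36%

9.36%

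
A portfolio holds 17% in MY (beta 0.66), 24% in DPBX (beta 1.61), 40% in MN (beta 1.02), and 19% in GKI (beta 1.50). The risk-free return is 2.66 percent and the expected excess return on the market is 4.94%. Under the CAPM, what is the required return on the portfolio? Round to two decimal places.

β_P = Σ w_i β_i = 0.17×0.66 + 0.24×1.61 + 0.40×1.02 + 0.19×1.50 = 1.1916
E(R_P) = R_f + β_P × MRP = 2.66% + 1.1916 × 4.94% = 8.55%

8.55%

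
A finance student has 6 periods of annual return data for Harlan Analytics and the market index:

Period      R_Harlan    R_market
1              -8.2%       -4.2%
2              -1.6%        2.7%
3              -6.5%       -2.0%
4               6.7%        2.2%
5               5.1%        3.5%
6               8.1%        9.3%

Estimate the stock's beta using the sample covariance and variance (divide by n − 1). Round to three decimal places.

Mean R_i = (-8.2 − 1.6 − 6.5 + 6.7 + 5.1 + 8.1) / 6 = 0.6000%
Mean R_m = (-4.2 + 2.7 − 2.0 + 2.2 + 3.5 + 9.3) / 6 = 1.9167%
Σ(R_i − R̄_i)(R_m − R̄_m) = 144.1400  ⇒  Cov = 144.1400 / 5 = 28.8280
Σ(R_m − R̄_m)² = 110.4683  ⇒  Var(R_m) = 110.4683 / 5 = 22.0937
β = Cov / Var(R_m) = 28.8280 / 22.0937 = 1.3048

1.305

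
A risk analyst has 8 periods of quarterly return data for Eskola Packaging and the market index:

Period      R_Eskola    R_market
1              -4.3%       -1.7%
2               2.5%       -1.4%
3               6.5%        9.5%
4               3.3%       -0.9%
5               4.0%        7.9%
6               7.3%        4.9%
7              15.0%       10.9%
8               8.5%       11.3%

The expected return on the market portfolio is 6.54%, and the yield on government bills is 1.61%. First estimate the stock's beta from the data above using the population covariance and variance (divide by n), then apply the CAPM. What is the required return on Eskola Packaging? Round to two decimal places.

Mean R_i = (-4.3 + 2.5 + 6.5 + 3.3 + 4.0 + 7.3 + 15.0 + 8.5) / 8 = 5.3500%
Mean R_m = (-1.7 − 1.4 + 9.5 − 0.9 + 7.9 + 4.9 + 10.9 + 11.3) / 8 = 5.0625%
Σ(R_i − R̄_i)(R_m − R̄_m) = 172.8350  ⇒  Cov = 172.8350 / 8 = 21.6044
Σ(R_m − R̄_m)² = 223.7988  ⇒  Var(R_m) = 223.7988 / 8 = 27.9749
β = Cov / Var(R_m) = 21.6044 / 27.9749 = 0.7723
MRP = 6.54% − 1.61% = 4.93%
E(R) = R_f + β × MRP = 1.61% + 0.7723 × 4.93% = 5.42%

5.42%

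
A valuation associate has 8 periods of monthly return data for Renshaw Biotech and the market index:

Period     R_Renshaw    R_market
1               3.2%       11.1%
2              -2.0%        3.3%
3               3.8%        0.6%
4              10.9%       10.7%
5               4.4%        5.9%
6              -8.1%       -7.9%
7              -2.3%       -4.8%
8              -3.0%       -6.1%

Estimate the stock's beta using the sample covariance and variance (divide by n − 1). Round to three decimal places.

Mean R_i = (3.2 − 2.0 + 3.8 + 10.9 + 4.4 − 8.1 − 2.3 − 3.0) / 8 = 0.8625%
Mean R_m = (11.1 + 3.3 + 0.6 + 10.7 + 5.9 − 7.9 − 4.8 − 6.1) / 8 = 1.6000%
Σ(R_i − R̄_i)(R_m − R̄_m) = 256.0800  ⇒  Cov = 256.0800 / 7 = 36.5829
Σ(R_m − R̄_m)² = 385.9400  ⇒  Var(R_m) = 385.9400 / 7 = 55.1343
β = Cov / Var(R_m) = 36.5829 / 55.1343 = 0.6635

0.664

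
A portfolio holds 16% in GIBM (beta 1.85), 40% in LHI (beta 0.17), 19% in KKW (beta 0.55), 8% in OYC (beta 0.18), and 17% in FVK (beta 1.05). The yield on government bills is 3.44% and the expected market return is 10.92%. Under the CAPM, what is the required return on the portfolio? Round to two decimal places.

8.39%

β_P = Σ w_i β_i = 0.16×1.85 + 0.40×0.17 + 0.19×0.55 + 0.08×0.18 + 0.17×1.05 = 0.6614
MRP = 10.92% − 3.44% = 7.48%
E(R_P) = R_f + β_P × MRP = 3.44% + 0.6614 × 7.48% = 8.39%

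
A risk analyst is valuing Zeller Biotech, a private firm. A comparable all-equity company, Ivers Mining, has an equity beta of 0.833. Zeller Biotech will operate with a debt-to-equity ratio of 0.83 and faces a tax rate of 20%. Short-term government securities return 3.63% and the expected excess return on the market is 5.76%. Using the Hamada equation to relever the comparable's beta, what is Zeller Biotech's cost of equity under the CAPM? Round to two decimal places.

β_L = β_U × [1 + (1 − t)(D/E)] = 0.833 × [1 + (1 − 0.20) × 0.83]
    = 0.833 × [1 + 0.80 × 0.83] = 0.833 × 1.6640 = 1.3861
E(R) = R_f + β_L × MRP = 3.63% + 1.3861 × 5.76% = 11.61%

11.61%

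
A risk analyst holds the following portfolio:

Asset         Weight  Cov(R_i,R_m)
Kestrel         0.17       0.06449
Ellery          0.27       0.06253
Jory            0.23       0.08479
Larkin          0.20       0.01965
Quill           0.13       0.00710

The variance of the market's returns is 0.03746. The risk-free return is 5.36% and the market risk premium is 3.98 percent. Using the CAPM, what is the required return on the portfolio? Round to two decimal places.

β_Kestrel = 0.06449 / 0.03746 = 1.7216
β_Ellery = 0.06253 / 0.03746 = 1.6692
β_Jory = 0.08479 / 0.03746 = 2.2635
β_Larkin = 0.01965 / 0.03746 = 0.5246
β_Quill = 0.00710 / 0.03746 = 0.1895
β_P = Σ w_i β_i = 0.17×1.7216 + 0.27×1.6692 + 0.23×2.2635 + 0.20×0.5246 + 0.13×0.1895 = 1.3935
E(R_P) = R_f + β_P × MRP = 5.36% + 1.3935 × 3.98% = 10.91%

10.91%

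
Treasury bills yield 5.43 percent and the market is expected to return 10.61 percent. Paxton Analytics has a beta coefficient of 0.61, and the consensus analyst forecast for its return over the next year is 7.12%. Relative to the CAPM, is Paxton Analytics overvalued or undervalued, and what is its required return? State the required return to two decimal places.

MRP = 10.61% − 5.43% = 5.18%
Required return = R_f + β·MRP = 5.43% + 0.61 × 5.18% = 8.59%
Forecast 7.12% < required 8.59% → the stock plots below the SML → overvalued.

Overvalued; required return 8.59%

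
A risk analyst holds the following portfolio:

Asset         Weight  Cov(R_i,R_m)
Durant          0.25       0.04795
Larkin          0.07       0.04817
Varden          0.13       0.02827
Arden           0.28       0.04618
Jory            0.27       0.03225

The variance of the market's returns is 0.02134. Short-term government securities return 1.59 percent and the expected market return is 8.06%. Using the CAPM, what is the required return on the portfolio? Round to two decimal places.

β_Durant = 0.04795 / 0.02134 = 2.2470
β_Larkin = 0.04817 / 0.02134 = 2.2573
β_Varden = 0.02827 / 0.02134 = 1.3247
β_Arden = 0.04618 / 0.02134 = 2.1640
β_Jory = 0.03225 / 0.02134 = 1.5112
β_P = Σ w_i β_i = 0.25×2.2470 + 0.07×2.2573 + 0.13×1.3247 + 0.28×2.1640 + 0.27×1.5112 = 1.9059
MRP = 8.06% − 1.59% = 6.47%
E(R_P) = R_f + β_P × MRP = 1.59% + 1.9059 × 6.47% = 13.92%

13.92%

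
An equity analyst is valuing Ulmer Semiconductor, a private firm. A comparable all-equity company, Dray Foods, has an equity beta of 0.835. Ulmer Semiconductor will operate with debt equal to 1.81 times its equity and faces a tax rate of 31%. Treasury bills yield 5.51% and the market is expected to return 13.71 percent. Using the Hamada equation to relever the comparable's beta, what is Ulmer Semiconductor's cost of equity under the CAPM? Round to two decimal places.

β_L = β_U × [1 + (1 − t)(D/E)] = 0.835 × [1 + (1 − 0.31) × 1.81]
    = 0.835 × [1 + 0.69 × 1.81] = 0.835 × 2.2489 = 1.8778
MRP = 13.71% − 5.51% = 8.20%
E(R) = R_f + β_L × MRP = 5.51% + 1.8778 × 8.20% = 20.91%

20.91%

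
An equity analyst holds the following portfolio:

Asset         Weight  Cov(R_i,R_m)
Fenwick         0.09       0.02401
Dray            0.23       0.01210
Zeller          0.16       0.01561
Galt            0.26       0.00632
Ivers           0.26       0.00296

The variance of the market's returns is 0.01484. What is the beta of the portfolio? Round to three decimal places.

β_Fenwick = 0.02401 / 0.01484 = 1.6179
β_Dray = 0.01210 / 0.01484 = 0.8154
β_Zeller = 0.01561 / 0.01484 = 1.0519
β_Galt = 0.00632 / 0.01484 = 0.4259
β_Ivers = 0.00296 / 0.01484 = 0.1995
β_P = Σ w_i β_i = 0.09×1.6179 + 0.23×0.8154 + 0.16×1.0519 + 0.26×0.4259 + 0.26×0.1995 = 0.6641

0.664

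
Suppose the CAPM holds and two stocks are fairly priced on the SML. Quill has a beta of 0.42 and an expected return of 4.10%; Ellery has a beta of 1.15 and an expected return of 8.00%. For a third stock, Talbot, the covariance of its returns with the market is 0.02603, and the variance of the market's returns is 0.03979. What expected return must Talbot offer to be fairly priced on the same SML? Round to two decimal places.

5.35%

MRP = (8.00% − 4.10%) / (1.15 − 0.42) = 5.3425%
R_f = 4.10% − 0.42 × 5.3425% = 1.8562%
β_Talbot = Cov / Var(R_m) = 0.02603 / 0.03979 = 0.6542
E(R_Talbot) = R_f + β × MRP = 1.8562% + 0.6542 × 5.3425% = 5.35%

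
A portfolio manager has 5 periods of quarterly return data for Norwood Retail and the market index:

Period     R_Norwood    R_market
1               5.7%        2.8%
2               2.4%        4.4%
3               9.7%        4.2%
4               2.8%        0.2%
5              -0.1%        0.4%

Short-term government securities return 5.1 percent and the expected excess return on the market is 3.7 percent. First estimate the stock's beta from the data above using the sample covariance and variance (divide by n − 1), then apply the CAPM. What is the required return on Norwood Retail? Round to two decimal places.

Mean R_i = (5.7 + 2.4 + 9.7 + 2.8 − 0.1) / 5 = 4.1000%
Mean R_m = (2.8 + 4.4 + 4.2 + 0.2 + 0.4) / 5 = 2.4000%
Σ(R_i − R̄_i)(R_m − R̄_m) = 18.5800  ⇒  Cov = 18.5800 / 4 = 4.6450
Σ(R_m − R̄_m)² = 16.2400  ⇒  Var(R_m) = 16.2400 / 4 = 4.0600
β = Cov / Var(R_m) = 4.6450 / 4.0600 = 1.1441
E(R) = R_f + β × MRP = 5.1% + 1.1441 × 3.7% = 9.33%

9.33%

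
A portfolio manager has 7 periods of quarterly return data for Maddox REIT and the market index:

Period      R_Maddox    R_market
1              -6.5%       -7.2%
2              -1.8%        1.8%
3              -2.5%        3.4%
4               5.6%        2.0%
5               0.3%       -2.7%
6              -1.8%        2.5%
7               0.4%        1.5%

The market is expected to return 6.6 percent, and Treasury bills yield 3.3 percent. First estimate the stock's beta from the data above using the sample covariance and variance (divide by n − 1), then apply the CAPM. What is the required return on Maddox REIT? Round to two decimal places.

4.94%

Mean R_i = (-6.5 − 1.8 − 2.5 + 5.6 + 0.3 − 1.8 + 0.4) / 7 = -0.9000%
Mean R_m = (-7.2 + 1.8 + 3.4 + 2.0 − 2.7 + 2.5 + 1.5) / 7 = 0.1857%
Σ(R_i − R̄_i)(R_m − R̄_m) = 42.7200  ⇒  Cov = 42.7200 / 6 = 7.1200
Σ(R_m − R̄_m)² = 86.1886  ⇒  Var(R_m) = 86.1886 / 6 = 14.3648
β = Cov / Var(R_m) = 7.1200 / 14.3648 = 0.4957
MRP = 6.6% − 3.3% = 3.30%
E(R) = R_f + β × MRP = 3.3% + 0.4957 × 3.3% = 4.94%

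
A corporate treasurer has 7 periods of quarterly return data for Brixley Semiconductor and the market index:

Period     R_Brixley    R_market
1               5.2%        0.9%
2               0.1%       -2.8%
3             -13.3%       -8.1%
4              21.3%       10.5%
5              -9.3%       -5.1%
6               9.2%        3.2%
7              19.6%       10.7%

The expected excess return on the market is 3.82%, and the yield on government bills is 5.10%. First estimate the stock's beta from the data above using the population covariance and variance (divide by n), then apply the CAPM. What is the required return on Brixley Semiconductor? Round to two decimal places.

Mean R_i = (5.2 + 0.1 − 13.3 + 21.3 − 9.3 + 9.2 + 19.6) / 7 = 4.6857%
Mean R_m = (0.9 − 2.8 − 8.1 + 10.5 − 5.1 + 3.2 + 10.7) / 7 = 1.3286%
Σ(R_i − R̄_i)(R_m − R̄_m) = 578.7929  ⇒  Cov = 578.7929 / 7 = 82.6847
Σ(R_m − R̄_m)² = 322.8943  ⇒  Var(R_m) = 322.8943 / 7 = 46.1278
β = Cov / Var(R_m) = 82.6847 / 46.1278 = 1.7925
E(R) = R_f + β × MRP = 5.10% + 1.7925 × 3.82% = 11.95%

11.95%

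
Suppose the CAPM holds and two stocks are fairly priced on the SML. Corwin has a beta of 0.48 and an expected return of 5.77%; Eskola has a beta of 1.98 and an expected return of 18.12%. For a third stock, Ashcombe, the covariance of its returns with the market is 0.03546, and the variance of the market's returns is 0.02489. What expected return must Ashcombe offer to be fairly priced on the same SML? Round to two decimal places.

13.55%

MRP = (18.12% − 5.77%) / (1.98 − 0.48) = 8.2333%
R_f = 5.77% − 0.48 × 8.2333% = 1.8180%
β_Ashcombe = Cov / Var(R_m) = 0.03546 / 0.02489 = 1.4247
E(R_Ashcombe) = R_f + β × MRP = 1.8180% + 1.4247 × 8.2333% = 13.55%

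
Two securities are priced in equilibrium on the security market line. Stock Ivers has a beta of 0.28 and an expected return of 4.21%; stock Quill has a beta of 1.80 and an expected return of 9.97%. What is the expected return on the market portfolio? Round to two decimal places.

Both satisfy E(R) = R_f + β·MRP, so the slope of the SML is
MRP = (9.97% − 4.21%) / (1.80 − 0.28) = 5.76% / 1.52 = 3.7895%
R_f = E(R_Ivers) − β_Ivers·MRP = 4.21% − 0.28 × 3.7895% = 3.1489%
E(R_m) = R_f + MRP = 3.1489% + 3.7895% = 6.94%

6.94%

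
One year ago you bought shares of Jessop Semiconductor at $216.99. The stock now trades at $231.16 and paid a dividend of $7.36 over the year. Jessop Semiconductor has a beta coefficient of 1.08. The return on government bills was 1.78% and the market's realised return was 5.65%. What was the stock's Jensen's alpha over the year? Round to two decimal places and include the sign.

+3.96%

Realised HPR = (P1 + D1 − P0) / P0 = (231.16 + 7.36 − 216.99) / 216.99 = 21.53 / 216.99 = 9.9221%
MRP = 5.65% − 1.78% = 3.87%
CAPM required = R_f + β·MRP = 1.78% + 1.08 × 3.87% = 5.9596%
α = realised − required = 9.9221% − 5.9596% = +3.96%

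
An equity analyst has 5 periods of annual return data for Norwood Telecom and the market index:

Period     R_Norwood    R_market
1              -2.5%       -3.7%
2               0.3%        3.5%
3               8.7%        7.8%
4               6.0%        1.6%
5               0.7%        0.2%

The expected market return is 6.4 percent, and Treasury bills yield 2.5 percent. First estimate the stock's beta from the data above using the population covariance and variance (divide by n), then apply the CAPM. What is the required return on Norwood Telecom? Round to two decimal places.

5.93%

Mean R_i = (-2.5 + 0.3 + 8.7 + 6.0 + 0.7) / 5 = 2.6400%
Mean R_m = (-3.7 + 3.5 + 7.8 + 1.6 + 0.2) / 5 = 1.8800%
Σ(R_i − R̄_i)(R_m − R̄_m) = 63.0840  ⇒  Cov = 63.0840 / 5 = 12.6168
Σ(R_m − R̄_m)² = 71.7080  ⇒  Var(R_m) = 71.7080 / 5 = 14.3416
β = Cov / Var(R_m) = 12.6168 / 14.3416 = 0.8797
MRP = 6.4% − 2.5% = 3.90%
E(R) = R_f + β × MRP = 2.5% + 0.8797 × 3.9% = 5.93%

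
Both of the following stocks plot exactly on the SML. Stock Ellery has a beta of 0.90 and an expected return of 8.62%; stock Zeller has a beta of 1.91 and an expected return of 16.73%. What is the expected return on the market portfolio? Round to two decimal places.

Both satisfy E(R) = R_f + β·MRP, so the slope of the SML is
MRP = (16.73% − 8.62%) / (1.91 − 0.90) = 8.11% / 1.01 = 8.0297%
R_f = E(R_Ellery) − β_Ellery·MRP = 8.62% − 0.90 × 8.0297% = 1.3933%
E(R_m) = R_f + MRP = 1.3933% + 8.0297% = 9.42%

9.42%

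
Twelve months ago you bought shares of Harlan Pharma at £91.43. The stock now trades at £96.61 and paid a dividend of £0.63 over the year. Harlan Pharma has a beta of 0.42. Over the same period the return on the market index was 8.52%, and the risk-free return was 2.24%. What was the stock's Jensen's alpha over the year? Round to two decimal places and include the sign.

+1.48%

Realised HPR = (P1 + D1 − P0) / P0 = (96.61 + 0.63 − 91.43) / 91.43 = 5.81 / 91.43 = 6.3546%
MRP = 8.52% − 2.24% = 6.28%
CAPM required = R_f + β·MRP = 2.24% + 0.42 × 6.28% = 4.8776%
α = realised − required = 6.3546% − 4.8776% = +1.48%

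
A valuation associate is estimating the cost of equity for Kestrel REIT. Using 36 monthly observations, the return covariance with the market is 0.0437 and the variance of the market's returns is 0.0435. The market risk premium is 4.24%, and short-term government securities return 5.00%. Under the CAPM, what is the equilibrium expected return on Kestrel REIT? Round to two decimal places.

9.26%

β = Cov(R_i, R_m) / Var(R_m) = 0.0437 / 0.0435 = 1.0046
E(R) = R_f + β × MRP = 5.00% + 1.0046 × 4.24% = 9.26%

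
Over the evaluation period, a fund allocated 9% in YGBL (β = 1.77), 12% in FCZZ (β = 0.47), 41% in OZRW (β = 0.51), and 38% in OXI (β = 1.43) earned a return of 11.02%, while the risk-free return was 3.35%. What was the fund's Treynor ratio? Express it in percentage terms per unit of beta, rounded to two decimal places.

7.92%

β_P = 0.09×1.77 + 0.12×0.47 + 0.41×0.51 + 0.38×1.43 = 0.9682
Treynor = (R_P − R_f) / β_P = (11.02% − 3.35%) / 0.9682 = 7.67% / 0.9682 = 7.92%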